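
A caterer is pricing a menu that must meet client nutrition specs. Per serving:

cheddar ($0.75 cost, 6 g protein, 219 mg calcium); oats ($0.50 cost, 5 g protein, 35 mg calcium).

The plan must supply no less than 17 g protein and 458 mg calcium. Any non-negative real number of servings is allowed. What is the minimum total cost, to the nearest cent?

This is a tiny linear program; its minimum lies at a vertex of the feasible set. List the vertices and price them.
cheddar only: max(17/6, 458/219) = 2.833 servings → $2.12.
oats only: max(17/5, 458/35) = 13.09 servings → $6.54.
cheddar + oats with both tight: 1.915 servings and 1.102 servings → $1.99.
So the least-cost plan costs $1.99.

$1.99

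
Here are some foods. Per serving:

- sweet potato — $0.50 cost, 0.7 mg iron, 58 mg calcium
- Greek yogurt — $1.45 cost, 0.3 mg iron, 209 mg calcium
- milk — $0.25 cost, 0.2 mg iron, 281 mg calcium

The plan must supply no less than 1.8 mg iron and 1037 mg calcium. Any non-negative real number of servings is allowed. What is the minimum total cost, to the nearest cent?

$1.65

This is a tiny linear program; its minimum lies at a vertex of the feasible set. List the vertices and price them.
sweet potato only: max(1.8/0.7, 1037/58) = 17.88 servings → $8.94.
Greek yogurt only: max(1.8/0.3, 1037/209) = 6 servings → $8.70.
milk only: max(1.8/0.2, 1037/281) = 9 servings → $2.25.
sweet potato + Greek yogurt with both tight: 0.505 servings and 4.822 servings → $7.24.
sweet potato + milk with both tight: 1.612 servings and 3.358 servings → $1.65.
Greek yogurt + milk: intersection lies outside the first quadrant.
The minimum over all feasible corners is $1.65.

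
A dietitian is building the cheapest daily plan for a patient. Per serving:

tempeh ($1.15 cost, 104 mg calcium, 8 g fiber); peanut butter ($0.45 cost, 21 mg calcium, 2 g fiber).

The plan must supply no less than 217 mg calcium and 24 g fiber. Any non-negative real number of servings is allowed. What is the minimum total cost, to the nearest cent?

Check every corner: each single food scaled to meet both minima, and each pair solved so both constraints bind.
tempeh only: max(217/104, 24/8) = 3 servings → $3.45.
peanut butter only: max(217/21, 24/2) = 12 servings → $5.40.
tempeh + peanut butter: the both-tight solution has a negative serving — not a feasible corner.
So the least-cost plan costs $3.45.

$3.45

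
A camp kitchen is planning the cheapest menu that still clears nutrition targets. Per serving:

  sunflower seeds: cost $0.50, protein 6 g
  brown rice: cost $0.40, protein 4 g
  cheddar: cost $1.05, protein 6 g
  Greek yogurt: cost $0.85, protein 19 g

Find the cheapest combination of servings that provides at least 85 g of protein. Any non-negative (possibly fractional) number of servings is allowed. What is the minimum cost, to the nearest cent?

Cost per g of protein: Greek yogurt $0.0447, sunflower seeds $0.0833, brown rice $0.1000, cheddar $0.1750.
With no serving limits, use only Greek yogurt: 85 g / 19 g = 4.474 servings × $0.85 = $3.80.

$3.80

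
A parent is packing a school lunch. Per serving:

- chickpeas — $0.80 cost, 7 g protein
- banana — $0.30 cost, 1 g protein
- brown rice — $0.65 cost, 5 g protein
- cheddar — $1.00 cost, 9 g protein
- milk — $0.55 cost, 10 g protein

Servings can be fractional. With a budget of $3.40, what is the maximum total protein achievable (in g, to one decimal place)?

61.8 g

Protein per dollar: milk 18.18, cheddar 9, chickpeas 8.75, brown rice 7.692, banana 3.333.
With no serving limits, spend the whole cost allowance on milk: $3.40 / $0.55 × 10 g = 61.8 g.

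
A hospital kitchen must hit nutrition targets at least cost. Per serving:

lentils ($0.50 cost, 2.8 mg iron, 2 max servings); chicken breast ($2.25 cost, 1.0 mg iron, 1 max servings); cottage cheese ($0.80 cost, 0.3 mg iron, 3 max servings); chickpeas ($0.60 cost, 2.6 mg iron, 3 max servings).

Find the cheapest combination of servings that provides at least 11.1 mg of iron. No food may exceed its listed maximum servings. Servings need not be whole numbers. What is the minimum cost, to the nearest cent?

Cost per mg of iron: lentils $0.1786, chickpeas $0.2308, chicken breast $2.2500, cottage cheese $2.6667.
Take 2 servings of lentils: +5.6 mg iron for $1.00 (total $1.00, still need 5.5 mg).
Take 2.115 servings of chickpeas: +5.5 mg iron for $1.27 (total $2.27, still need 0.0 mg).
Filling from the cheapest source first is optimal under one linear minimum: $2.27.

$2.27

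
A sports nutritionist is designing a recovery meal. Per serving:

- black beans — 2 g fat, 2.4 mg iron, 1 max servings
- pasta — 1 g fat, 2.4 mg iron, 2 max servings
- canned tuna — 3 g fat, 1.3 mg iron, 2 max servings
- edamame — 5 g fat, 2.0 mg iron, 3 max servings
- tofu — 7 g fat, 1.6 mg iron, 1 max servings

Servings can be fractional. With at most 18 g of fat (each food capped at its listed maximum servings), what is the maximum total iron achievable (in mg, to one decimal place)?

Iron per g fat: pasta 2.4, black beans 1.2, canned tuna 0.4333, edamame 0.4, tofu 0.2286.
Take 2 servings of pasta: uses 2 g fat, +4.8 mg iron (running total 4.8 mg).
Take 1 serving of black beans: uses 2 g fat, +2.4 mg iron (running total 7.2 mg).
Take 2 servings of canned tuna: uses 6 g fat, +2.6 mg iron (running total 9.8 mg).
Take 1.6 servings of edamame: uses 8 g fat, +3.2 mg iron (running total 13.0 mg).
Greedy by best ratio exhausts the fat allowance optimally: 13.0 mg.

13.0 mg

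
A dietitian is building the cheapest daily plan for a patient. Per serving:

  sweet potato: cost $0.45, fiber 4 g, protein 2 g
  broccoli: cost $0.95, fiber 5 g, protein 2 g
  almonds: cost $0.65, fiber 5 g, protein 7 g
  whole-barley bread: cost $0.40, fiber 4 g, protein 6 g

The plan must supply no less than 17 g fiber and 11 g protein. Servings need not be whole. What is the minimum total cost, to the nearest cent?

With two linear requirements the optimum uses one or two foods; enumerate the corners.
sweet potato only: max(17/4, 11/2) = 5.5 servings → $2.48.
broccoli only: max(17/5, 11/2) = 5.5 servings → $5.22.
almonds only: max(17/5, 11/7) = 3.4 servings → $2.21.
whole-barley bread only: max(17/4, 11/6) = 4.25 servings → $1.70.
sweet potato + broccoli: the both-tight solution has a negative serving — not a feasible corner.
sweet potato + almonds with both tight: 3.556 servings and 0.5556 servings → $1.96.
sweet potato + whole-barley bread with both tight: 3.625 servings and 0.625 servings → $1.88.
broccoli + almonds with both tight: 2.56 servings and 0.84 servings → $2.98.
broccoli + whole-barley bread with both tight: 2.636 servings and 0.9545 servings → $2.89.
almonds + whole-barley bread: intersection lies outside the first quadrant.
So the least-cost plan costs $1.70.

$1.70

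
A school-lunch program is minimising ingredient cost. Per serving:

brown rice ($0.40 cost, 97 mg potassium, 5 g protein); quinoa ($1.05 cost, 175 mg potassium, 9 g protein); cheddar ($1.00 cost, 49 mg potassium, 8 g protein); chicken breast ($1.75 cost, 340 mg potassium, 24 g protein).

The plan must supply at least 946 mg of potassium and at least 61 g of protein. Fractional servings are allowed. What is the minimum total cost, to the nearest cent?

Check every corner: each single food scaled to meet both minima, and each pair solved so both constraints bind.
brown rice only: max(946/97, 61/5) = 12.2 servings → $4.88.
quinoa only: max(946/175, 61/9) = 6.778 servings → $7.12.
cheddar only: max(946/49, 61/8) = 19.31 servings → $19.31.
chicken breast only: max(946/340, 61/24) = 2.782 servings → $4.87.
brown rice + quinoa: intersection lies outside the first quadrant.
brown rice + cheddar with both tight: 8.623 servings and 2.235 servings → $5.68.
brown rice + chicken breast with both tight: 3.127 servings and 1.89 servings → $4.56.
quinoa + cheddar with both tight: 4.775 servings and 2.253 servings → $7.27.
quinoa + chicken breast with both tight: 1.723 servings and 1.896 servings → $5.13.
cheddar + chicken breast: intersection lies outside the first quadrant.
So the least-cost plan costs $4.56.

$4.56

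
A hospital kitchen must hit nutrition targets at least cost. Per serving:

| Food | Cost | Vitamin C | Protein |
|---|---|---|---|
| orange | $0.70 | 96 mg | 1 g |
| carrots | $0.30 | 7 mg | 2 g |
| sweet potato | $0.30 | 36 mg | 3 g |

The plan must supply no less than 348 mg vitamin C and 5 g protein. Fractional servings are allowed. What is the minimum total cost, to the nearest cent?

$2.56

At the optimum either one food covers both requirements or two foods hit both targets exactly; no other combination can be cheaper.
orange only: max(348/96, 5/1) = 5 servings → $3.50.
carrots only: max(348/7, 5/2) = 49.71 servings → $14.91.
sweet potato only: max(348/36, 5/3) = 9.667 servings → $2.90.
orange + carrots with both tight: 3.573 servings and 0.7135 servings → $2.72.
orange + sweet potato with both tight: 3.429 servings and 0.5238 servings → $2.56.
carrots + sweet potato with both targets exact would need a negative amount; discard.
So the least-cost plan costs $2.56.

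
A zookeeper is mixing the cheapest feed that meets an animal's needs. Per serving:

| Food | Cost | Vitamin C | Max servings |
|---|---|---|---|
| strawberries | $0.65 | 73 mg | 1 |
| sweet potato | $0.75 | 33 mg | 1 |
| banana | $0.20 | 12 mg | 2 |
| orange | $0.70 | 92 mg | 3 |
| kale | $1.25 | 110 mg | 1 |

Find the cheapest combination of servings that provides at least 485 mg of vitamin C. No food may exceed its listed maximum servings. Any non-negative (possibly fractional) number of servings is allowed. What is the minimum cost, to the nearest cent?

Cost per mg of vitamin C: orange $0.0076, strawberries $0.0089, kale $0.0114, banana $0.0167, sweet potato $0.0227.
Take 3 servings of orange: +276.0 mg vitamin C for $2.10 (total $2.10, still need 209.0 mg).
Take 1 serving of strawberries: +73.0 mg vitamin C for $0.65 (total $2.75, still need 136.0 mg).
Take 1 serving of kale: +110.0 mg vitamin C for $1.25 (total $4.00, still need 26.0 mg).
Take 2 servings of banana: +24.0 mg vitamin C for $0.40 (total $4.40, still need 2.0 mg).
Take 0.06061 servings of sweet potato: +2.0 mg vitamin C for $0.05 (total $4.45, still need 0.0 mg).
Greedy by cheapest-per-mg is optimal for a single linear constraint, so the minimum cost is $4.45.

$4.45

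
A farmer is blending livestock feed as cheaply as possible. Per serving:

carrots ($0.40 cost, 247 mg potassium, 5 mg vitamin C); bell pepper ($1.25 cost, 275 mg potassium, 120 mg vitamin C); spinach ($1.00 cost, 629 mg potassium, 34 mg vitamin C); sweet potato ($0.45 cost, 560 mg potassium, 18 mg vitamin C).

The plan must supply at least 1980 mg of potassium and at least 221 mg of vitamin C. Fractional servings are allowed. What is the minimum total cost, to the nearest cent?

$3.05

Two binding constraints pin down two serving amounts, so the optimal mix uses at most two foods. The candidates are each food alone (scaled to the tighter of potassium/vitamin C) and each pair with both constraints tight.
carrots only: max(1980/247, 221/5) = 44.2 servings → $17.68.
bell pepper only: max(1980/275, 221/120) = 7.2 servings → $9.00.
spinach only: max(1980/629, 221/34) = 6.5 servings → $6.50.
sweet potato only: max(1980/560, 221/18) = 12.28 servings → $5.53.
carrots + bell pepper with both tight: 6.256 servings and 1.581 servings → $4.48.
carrots + spinach with both targets exact would need a negative amount; discard.
carrots + sweet potato with both targets exact would need a negative amount; discard.
bell pepper + spinach with both tight: 1.084 servings and 2.674 servings → $4.03.
bell pepper + sweet potato with both tight: 1.416 servings and 2.841 servings → $3.05.
spinach + sweet potato: intersection lies outside the first quadrant.
Cheapest feasible corner: $3.05.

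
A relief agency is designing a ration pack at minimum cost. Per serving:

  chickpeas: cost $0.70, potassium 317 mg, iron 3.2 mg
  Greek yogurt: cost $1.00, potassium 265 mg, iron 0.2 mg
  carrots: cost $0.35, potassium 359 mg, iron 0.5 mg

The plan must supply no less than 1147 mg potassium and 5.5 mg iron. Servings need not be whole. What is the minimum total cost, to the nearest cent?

For a min-cost LP with two ≥-constraints, a basic feasible solution has at most two positive variables.
chickpeas only: max(1147/317, 5.5/3.2) = 3.618 servings → $2.53.
Greek yogurt only: max(1147/265, 5.5/0.2) = 27.5 servings → $27.50.
carrots only: max(1147/359, 5.5/0.5) = 11 servings → $3.85.
chickpeas + Greek yogurt with both tight: 1.565 servings and 2.456 servings → $3.55.
chickpeas + carrots with both tight: 1.415 servings and 1.946 servings → $1.67.
Greek yogurt + carrots: intersection lies outside the first quadrant.
So the least-cost plan costs $1.67.

$1.67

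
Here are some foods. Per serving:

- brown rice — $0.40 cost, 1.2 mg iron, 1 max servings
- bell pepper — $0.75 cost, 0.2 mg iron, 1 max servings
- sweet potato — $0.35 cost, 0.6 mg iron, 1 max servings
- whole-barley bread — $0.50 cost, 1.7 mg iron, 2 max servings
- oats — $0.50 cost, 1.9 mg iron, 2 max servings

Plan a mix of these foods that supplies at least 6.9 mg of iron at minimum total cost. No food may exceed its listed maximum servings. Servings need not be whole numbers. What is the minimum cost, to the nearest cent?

$1.91

Cost per mg of iron: oats $0.2632, whole-barley bread $0.2941, brown rice $0.3333, sweet potato $0.5833, bell pepper $3.7500.
Take 2 servings of oats: +3.8 mg iron for $1.00 (total $1.00, still need 3.1 mg).
Take 1.824 servings of whole-barley bread: +3.1 mg iron for $0.91 (total $1.91, still need 0.0 mg).
Filling from the cheapest source first is optimal under one linear minimum: $1.91.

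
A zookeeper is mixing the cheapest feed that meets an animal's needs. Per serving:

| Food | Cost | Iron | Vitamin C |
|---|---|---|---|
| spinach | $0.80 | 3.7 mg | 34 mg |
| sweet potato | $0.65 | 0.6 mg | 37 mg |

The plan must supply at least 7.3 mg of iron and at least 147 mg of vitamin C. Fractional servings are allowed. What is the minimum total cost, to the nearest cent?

spinach only: max(7.3/3.7, 147/34) = 4.324 servings → $3.46.
sweet potato only: max(7.3/0.6, 147/37) = 12.17 servings → $7.91.
spinach + sweet potato with both tight: 1.561 servings and 2.538 servings → $2.90.
Cheapest feasible corner: $2.90.

$2.90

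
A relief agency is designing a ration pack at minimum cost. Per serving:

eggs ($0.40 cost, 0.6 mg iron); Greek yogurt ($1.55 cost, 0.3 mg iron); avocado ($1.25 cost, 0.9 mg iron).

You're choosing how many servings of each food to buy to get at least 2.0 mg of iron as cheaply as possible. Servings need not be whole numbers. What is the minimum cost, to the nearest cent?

Cost per mg of iron: eggs $0.6667, avocado $1.3889, Greek yogurt $5.1667.
With no serving limits, use only eggs: 2.0 mg / 0.6 mg = 3.333 servings × $0.40 = $1.33.

$1.33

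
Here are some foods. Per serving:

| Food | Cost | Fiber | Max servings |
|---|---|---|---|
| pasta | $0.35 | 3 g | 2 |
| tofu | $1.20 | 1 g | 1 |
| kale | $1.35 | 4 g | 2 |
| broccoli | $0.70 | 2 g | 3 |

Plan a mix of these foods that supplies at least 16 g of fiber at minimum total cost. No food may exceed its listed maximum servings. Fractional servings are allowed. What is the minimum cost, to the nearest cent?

$4.10

Cost per g of fiber: pasta $0.1167, kale $0.3375, broccoli $0.3500, tofu $1.2000.
Take 2 servings of pasta: +6.0 g fiber for $0.70 (total $0.70, still need 10.0 g).
Take 2 servings of kale: +8.0 g fiber for $2.70 (total $3.40, still need 2.0 g).
Take 1 serving of broccoli: +2.0 g fiber for $0.70 (total $4.10, still need 0.0 g).
Greedy by cheapest-per-g is optimal for a single linear constraint, so the minimum cost is $4.10.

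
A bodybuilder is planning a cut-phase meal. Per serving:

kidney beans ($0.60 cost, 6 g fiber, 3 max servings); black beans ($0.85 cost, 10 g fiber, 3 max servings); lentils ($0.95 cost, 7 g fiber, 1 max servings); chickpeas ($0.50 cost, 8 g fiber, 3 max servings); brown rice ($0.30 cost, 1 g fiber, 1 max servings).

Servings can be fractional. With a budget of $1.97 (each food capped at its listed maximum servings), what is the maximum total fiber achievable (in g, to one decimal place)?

29.5 g

Fiber per dollar: chickpeas 16, black beans 11.76, kidney beans 10, lentils 7.368, brown rice 3.333.
Take 3 servings of chickpeas: spends $1.50, +24.0 g fiber (running total 24.0 g).
Take 0.5529 servings of black beans: spends $0.47, +5.5 g fiber (running total 29.5 g).
Filling greedily by fiber-per-dollar is optimal for one linear limit, giving 29.5 g.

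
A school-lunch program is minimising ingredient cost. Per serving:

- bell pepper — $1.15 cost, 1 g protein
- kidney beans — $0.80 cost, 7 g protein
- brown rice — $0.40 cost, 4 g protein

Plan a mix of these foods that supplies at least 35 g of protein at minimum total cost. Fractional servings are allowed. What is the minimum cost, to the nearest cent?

Cost per g of protein: brown rice $0.1000, kidney beans $0.1143, bell pepper $1.1500.
With no serving limits, use only brown rice: 35 g / 4 g = 8.75 servings × $0.40 = $3.50.

$3.50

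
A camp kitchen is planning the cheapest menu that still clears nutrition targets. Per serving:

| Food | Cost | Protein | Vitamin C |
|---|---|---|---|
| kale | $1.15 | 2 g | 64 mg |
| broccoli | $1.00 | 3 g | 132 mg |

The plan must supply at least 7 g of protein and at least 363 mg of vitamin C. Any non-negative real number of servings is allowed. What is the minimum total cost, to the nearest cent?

$2.75

Two binding constraints pin down two serving amounts, so the optimal mix uses at most two foods. The candidates are each food alone (scaled to the tighter of protein/vitamin C) and each pair with both constraints tight.
kale only: max(7/2, 363/64) = 5.672 servings → $6.52.
broccoli only: max(7/3, 363/132) = 2.75 servings → $2.75.
kale + broccoli: the both-tight solution has a negative serving — not a feasible corner.
Cheapest feasible corner: $2.75.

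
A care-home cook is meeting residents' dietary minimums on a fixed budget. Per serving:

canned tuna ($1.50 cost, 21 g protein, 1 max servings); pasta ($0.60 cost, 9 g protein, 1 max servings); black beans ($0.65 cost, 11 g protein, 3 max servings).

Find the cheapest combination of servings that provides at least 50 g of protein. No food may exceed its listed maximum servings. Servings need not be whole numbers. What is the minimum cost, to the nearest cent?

Cost per g of protein: black beans $0.0591, pasta $0.0667, canned tuna $0.0714.
Take 3 servings of black beans: +33.0 g protein for $1.95 (total $1.95, still need 17.0 g).
Take 1 serving of pasta: +9.0 g protein for $0.60 (total $2.55, still need 8.0 g).
Take 0.381 servings of canned tuna: +8.0 g protein for $0.57 (total $3.12, still need 0.0 g).
Filling from the cheapest source first is optimal under one linear minimum: $3.12.

$3.12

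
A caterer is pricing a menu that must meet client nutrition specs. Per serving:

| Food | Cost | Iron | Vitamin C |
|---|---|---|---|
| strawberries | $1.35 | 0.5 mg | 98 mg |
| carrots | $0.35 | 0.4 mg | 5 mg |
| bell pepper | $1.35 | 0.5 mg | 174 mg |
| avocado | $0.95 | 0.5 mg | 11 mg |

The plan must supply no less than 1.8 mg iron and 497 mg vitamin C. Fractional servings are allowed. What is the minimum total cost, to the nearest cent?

Check every corner: each single food scaled to meet both minima, and each pair solved so both constraints bind.
strawberries only: max(1.8/0.5, 497/98) = 5.071 servings → $6.85.
carrots only: max(1.8/0.4, 497/5) = 99.4 servings → $34.79.
bell pepper only: max(1.8/0.5, 497/174) = 3.6 servings → $4.86.
avocado only: max(1.8/0.5, 497/11) = 45.18 servings → $42.92.
strawberries + carrots: the both-tight solution has a negative serving — not a feasible corner.
strawberries + bell pepper with both tight: 1.703 servings and 1.897 servings → $4.86.
strawberries + avocado: the both-tight solution has a negative serving — not a feasible corner.
carrots + bell pepper with both tight: 0.9642 servings and 2.829 servings → $4.16.
carrots + avocado with both targets exact would need a negative amount; discard.
bell pepper + avocado with both tight: 2.806 servings and 0.7939 servings → $4.54.
Cheapest feasible corner: $4.16.

$4.16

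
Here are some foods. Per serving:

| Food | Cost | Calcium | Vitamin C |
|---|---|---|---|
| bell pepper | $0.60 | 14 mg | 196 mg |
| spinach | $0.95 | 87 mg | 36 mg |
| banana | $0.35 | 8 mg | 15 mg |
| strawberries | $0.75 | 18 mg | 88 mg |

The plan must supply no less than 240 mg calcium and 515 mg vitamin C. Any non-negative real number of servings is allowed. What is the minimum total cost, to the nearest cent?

$3.60

A basic optimal solution has at most two foods positive. Try each food alone and each pair with both targets met exactly.
bell pepper only: max(240/14, 515/196) = 17.14 servings → $10.29.
spinach only: max(240/87, 515/36) = 14.31 servings → $13.59.
banana only: max(240/8, 515/15) = 34.33 servings → $12.02.
strawberries only: max(240/18, 515/88) = 13.33 servings → $10.00.
bell pepper + spinach with both tight: 2.185 servings and 2.407 servings → $3.60.
bell pepper + banana with both tight: 0.3829 servings and 29.33 servings → $10.50.
bell pepper + strawberries with both targets exact would need a negative amount; discard.
spinach + banana: intersection lies outside the first quadrant.
spinach + strawberries with both tight: 1.691 servings and 5.161 servings → $5.48.
banana + strawberries with both tight: 27.3 servings and 1.198 servings → $10.46.
Cheapest feasible corner: $3.60.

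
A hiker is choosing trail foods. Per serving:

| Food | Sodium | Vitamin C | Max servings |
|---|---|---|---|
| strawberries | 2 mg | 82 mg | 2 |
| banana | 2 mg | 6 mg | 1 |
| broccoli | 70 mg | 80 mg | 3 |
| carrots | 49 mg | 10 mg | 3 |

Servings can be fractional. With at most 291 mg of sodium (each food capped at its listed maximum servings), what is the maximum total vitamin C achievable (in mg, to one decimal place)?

Vitamin C per mg sodium: strawberries 41, banana 3, broccoli 1.143, carrots 0.2041.
Take 2 servings of strawberries: uses 4 mg sodium, +164.0 mg vitamin C (running total 164.0 mg).
Take 1 serving of banana: uses 2 mg sodium, +6.0 mg vitamin C (running total 170.0 mg).
Take 3 servings of broccoli: uses 210 mg sodium, +240.0 mg vitamin C (running total 410.0 mg).
Take 1.531 servings of carrots: uses 75 mg sodium, +15.3 mg vitamin C (running total 425.3 mg).
Filling greedily by vitamin C-per-mg sodium is optimal for one linear limit, giving 425.3 mg.

425.3 mg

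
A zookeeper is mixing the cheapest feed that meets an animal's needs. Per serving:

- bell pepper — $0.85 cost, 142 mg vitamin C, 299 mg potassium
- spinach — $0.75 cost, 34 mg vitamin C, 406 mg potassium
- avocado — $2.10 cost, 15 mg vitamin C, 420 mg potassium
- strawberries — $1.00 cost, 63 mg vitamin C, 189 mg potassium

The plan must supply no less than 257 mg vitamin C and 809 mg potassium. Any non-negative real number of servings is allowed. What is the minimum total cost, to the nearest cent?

$1.98

Compare the cost at each extreme point of the feasible region.
bell pepper only: max(257/142, 809/299) = 2.706 servings → $2.30.
spinach only: max(257/34, 809/406) = 7.559 servings → $5.67.
avocado only: max(257/15, 809/420) = 17.13 servings → $35.98.
strawberries only: max(257/63, 809/189) = 4.28 servings → $4.28.
bell pepper + spinach with both tight: 1.618 servings and 0.801 servings → $1.98.
bell pepper + avocado with both tight: 1.737 servings and 0.6896 servings → $2.92.
bell pepper + strawberries with both targets exact would need a negative amount; discard.
spinach + avocado with both targets exact would need a negative amount; discard.
spinach + strawberries with both tight: 0.125 servings and 4.012 servings → $4.11.
avocado + strawberries with both tight: 0.1013 servings and 4.055 servings → $4.27.
So the least-cost plan costs $1.98.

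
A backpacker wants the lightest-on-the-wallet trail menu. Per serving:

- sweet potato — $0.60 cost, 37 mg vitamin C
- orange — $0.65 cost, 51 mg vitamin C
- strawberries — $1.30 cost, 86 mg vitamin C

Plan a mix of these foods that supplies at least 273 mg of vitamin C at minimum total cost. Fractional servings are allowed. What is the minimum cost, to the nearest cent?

$3.48

Cost per mg of vitamin C: orange $0.0127, strawberries $0.0151, sweet potato $0.0162.
With no serving limits, use only orange: 273 mg / 51 mg = 5.353 servings × $0.65 = $3.48.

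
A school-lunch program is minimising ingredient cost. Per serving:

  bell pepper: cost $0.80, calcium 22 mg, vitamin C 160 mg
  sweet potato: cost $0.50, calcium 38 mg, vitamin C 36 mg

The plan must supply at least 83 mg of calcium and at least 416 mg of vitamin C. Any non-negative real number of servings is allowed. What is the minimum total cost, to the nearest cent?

At the optimum either one food covers both requirements or two foods hit both targets exactly; no other combination can be cheaper.
bell pepper only: max(83/22, 416/160) = 3.773 servings → $3.02.
sweet potato only: max(83/38, 416/36) = 11.56 servings → $5.78.
bell pepper + sweet potato with both tight: 2.424 servings and 0.7806 servings → $2.33.
Cheapest feasible corner: $2.33.

$2.33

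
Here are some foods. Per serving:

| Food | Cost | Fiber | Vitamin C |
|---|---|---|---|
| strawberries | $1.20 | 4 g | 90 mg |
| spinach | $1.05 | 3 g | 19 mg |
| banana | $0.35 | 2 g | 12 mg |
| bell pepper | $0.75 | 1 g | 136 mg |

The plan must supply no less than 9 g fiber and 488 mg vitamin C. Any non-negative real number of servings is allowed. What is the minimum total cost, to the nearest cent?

Check every corner: each single food scaled to meet both minima, and each pair solved so both constraints bind.
strawberries only: max(9/4, 488/90) = 5.422 servings → $6.51.
spinach only: max(9/3, 488/19) = 25.68 servings → $26.97.
banana only: max(9/2, 488/12) = 40.67 servings → $14.23.
bell pepper only: max(9/1, 488/136) = 9 servings → $6.75.
strawberries + spinach: the both-tight solution has a negative serving — not a feasible corner.
strawberries + banana: intersection lies outside the first quadrant.
strawberries + bell pepper with both tight: 1.621 servings and 2.515 servings → $3.83.
spinach + banana: the both-tight solution has a negative serving — not a feasible corner.
spinach + bell pepper with both tight: 1.892 servings and 3.324 servings → $4.48.
banana + bell pepper with both tight: 2.831 servings and 3.338 servings → $3.49.
So the least-cost plan costs $3.49.

$3.49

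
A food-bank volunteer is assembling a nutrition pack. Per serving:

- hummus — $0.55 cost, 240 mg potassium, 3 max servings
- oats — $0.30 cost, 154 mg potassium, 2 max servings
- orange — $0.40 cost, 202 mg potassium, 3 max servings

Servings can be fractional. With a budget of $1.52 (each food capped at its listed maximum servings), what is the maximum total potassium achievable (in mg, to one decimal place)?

772.6 mg

Potassium per dollar: oats 513.3, orange 505, hummus 436.4.
Take 2 servings of oats: spends $0.60, +308.0 mg potassium (running total 308.0 mg).
Take 2.3 servings of orange: spends $0.92, +464.6 mg potassium (running total 772.6 mg).
Greedy by best ratio exhausts the cost allowance optimally: 772.6 mg.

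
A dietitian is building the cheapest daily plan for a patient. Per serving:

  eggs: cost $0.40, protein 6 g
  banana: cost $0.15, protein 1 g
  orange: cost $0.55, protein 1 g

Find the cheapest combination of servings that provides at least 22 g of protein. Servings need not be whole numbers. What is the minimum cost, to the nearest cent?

$1.47

Cost per g of protein: eggs $0.0667, banana $0.1500, orange $0.5500.
With no serving limits, use only eggs: 22 g / 6 g = 3.667 servings × $0.40 = $1.47.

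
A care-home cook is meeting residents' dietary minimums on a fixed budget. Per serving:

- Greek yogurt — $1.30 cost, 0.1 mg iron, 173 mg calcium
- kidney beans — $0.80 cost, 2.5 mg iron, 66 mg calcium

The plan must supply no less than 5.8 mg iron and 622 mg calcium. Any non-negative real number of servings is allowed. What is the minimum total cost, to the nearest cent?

A basic optimal solution has at most two foods positive. Try each food alone and each pair with both targets met exactly.
Greek yogurt only: max(5.8/0.1, 622/173) = 58 servings → $75.40.
kidney beans only: max(5.8/2.5, 622/66) = 9.424 servings → $7.54.
Greek yogurt + kidney beans with both tight: 2.752 servings and 2.21 servings → $5.35.
Cheapest feasible corner: $5.35.

$5.35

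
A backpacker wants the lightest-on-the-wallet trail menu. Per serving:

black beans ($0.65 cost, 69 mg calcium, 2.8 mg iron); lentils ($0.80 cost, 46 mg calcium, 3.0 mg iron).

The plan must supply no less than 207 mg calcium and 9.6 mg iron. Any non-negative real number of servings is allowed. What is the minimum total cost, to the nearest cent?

Minimising a linear cost over {calcium ≥ 207, iron ≥ 9.6, servings ≥ 0} — the optimum is at a vertex, using one or two foods.
black beans only: max(207/69, 9.6/2.8) = 3.429 servings → $2.23.
lentils only: max(207/46, 9.6/3.0) = 4.5 servings → $3.60.
black beans + lentils with both tight: 2.294 servings and 1.059 servings → $2.34.
So the least-cost plan costs $2.23.

$2.23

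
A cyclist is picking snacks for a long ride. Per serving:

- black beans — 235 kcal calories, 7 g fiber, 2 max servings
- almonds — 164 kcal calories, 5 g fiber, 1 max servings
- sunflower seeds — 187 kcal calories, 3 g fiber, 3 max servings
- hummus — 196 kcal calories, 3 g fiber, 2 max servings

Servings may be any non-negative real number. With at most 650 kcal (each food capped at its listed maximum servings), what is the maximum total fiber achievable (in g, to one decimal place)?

19.3 g

Fiber per kcal: almonds 0.03049, black beans 0.02979, sunflower seeds 0.01604, hummus 0.01531.
Take 1 serving of almonds: uses 164 kcal, +5.0 g fiber (running total 5.0 g).
Take 2 servings of black beans: uses 470 kcal, +14.0 g fiber (running total 19.0 g).
Take 0.08556 servings of sunflower seeds: uses 16 kcal, +0.3 g fiber (running total 19.3 g).
Greedy by best ratio exhausts the calories allowance optimally: 19.3 g.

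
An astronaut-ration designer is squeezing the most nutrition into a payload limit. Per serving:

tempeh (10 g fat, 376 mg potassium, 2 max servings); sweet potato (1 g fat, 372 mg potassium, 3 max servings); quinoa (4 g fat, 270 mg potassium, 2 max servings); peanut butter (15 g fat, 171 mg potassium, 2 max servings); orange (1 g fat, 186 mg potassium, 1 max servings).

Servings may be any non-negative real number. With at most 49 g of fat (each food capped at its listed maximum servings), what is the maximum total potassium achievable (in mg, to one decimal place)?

2787.8 mg

Potassium per g fat: sweet potato 372, orange 186, quinoa 67.5, tempeh 37.6, peanut butter 11.4.
Take 3 servings of sweet potato: uses 3 g fat, +1116.0 mg potassium (running total 1116.0 mg).
Take 1 serving of orange: uses 1 g fat, +186.0 mg potassium (running total 1302.0 mg).
Take 2 servings of quinoa: uses 8 g fat, +540.0 mg potassium (running total 1842.0 mg).
Take 2 servings of tempeh: uses 20 g fat, +752.0 mg potassium (running total 2594.0 mg).
Take 1.133 servings of peanut butter: uses 17 g fat, +193.8 mg potassium (running total 2787.8 mg).
Greedy by best ratio exhausts the fat allowance optimally: 2787.8 mg.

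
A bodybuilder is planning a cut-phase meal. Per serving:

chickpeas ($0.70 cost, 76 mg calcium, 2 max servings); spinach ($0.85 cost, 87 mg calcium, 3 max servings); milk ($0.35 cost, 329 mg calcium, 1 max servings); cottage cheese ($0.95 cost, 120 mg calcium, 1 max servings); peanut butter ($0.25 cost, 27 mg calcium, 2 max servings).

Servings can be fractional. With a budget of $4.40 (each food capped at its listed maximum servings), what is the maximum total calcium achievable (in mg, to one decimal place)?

Calcium per dollar: milk 940, cottage cheese 126.3, chickpeas 108.6, peanut butter 108, spinach 102.4.
Take 1 serving of milk: spends $0.35, +329.0 mg calcium (running total 329.0 mg).
Take 1 serving of cottage cheese: spends $0.95, +120.0 mg calcium (running total 449.0 mg).
Take 2 servings of chickpeas: spends $1.40, +152.0 mg calcium (running total 601.0 mg).
Take 2 servings of peanut butter: spends $0.50, +54.0 mg calcium (running total 655.0 mg).
Take 1.412 servings of spinach: spends $1.20, +122.8 mg calcium (running total 777.8 mg).
Filling greedily by calcium-per-dollar is optimal for one linear limit, giving 777.8 mg.

777.8 mg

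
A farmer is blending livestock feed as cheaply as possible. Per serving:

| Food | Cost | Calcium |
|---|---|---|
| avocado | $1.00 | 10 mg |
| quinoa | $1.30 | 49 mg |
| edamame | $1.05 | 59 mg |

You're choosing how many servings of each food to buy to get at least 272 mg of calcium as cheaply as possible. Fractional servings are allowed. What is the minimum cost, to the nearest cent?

Cost per mg of calcium: edamame $0.0178, quinoa $0.0265, avocado $0.1000.
With no serving limits, use only edamame: 272 mg / 59 mg = 4.61 servings × $1.05 = $4.84.

$4.84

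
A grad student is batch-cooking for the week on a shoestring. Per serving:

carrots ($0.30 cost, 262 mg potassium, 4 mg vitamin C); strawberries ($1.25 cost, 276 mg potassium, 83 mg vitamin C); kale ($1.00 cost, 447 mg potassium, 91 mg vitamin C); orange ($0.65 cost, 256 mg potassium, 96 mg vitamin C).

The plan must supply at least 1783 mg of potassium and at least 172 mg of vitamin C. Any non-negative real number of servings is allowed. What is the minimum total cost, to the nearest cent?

With two linear requirements the optimum uses one or two foods; enumerate the corners.
carrots only: max(1783/262, 172/4) = 43 servings → $12.90.
strawberries only: max(1783/276, 172/83) = 6.46 servings → $8.08.
kale only: max(1783/447, 172/91) = 3.989 servings → $3.99.
orange only: max(1783/256, 172/96) = 6.965 servings → $4.53.
carrots + strawberries with both tight: 4.87 servings and 1.838 servings → $3.76.
carrots + kale with both tight: 3.871 servings and 1.72 servings → $2.88.
carrots + orange with both tight: 5.269 servings and 1.572 servings → $2.60.
strawberries + kale with both targets exact would need a negative amount; discard.
strawberries + orange with both targets exact would need a negative amount; discard.
kale + orange: intersection lies outside the first quadrant.
Cheapest feasible corner: $2.60.

$2.60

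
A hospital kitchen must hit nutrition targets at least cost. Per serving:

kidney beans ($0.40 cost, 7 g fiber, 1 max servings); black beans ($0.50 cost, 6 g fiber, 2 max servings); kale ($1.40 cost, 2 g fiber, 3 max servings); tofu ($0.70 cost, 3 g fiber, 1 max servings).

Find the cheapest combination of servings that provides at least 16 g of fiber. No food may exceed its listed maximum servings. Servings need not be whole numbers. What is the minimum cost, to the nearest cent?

Cost per g of fiber: kidney beans $0.0571, black beans $0.0833, tofu $0.2333, kale $0.7000.
Take 1 serving of kidney beans: +7.0 g fiber for $0.40 (total $0.40, still need 9.0 g).
Take 1.5 servings of black beans: +9.0 g fiber for $0.75 (total $1.15, still need 0.0 g).
Filling from the cheapest source first is optimal under one linear minimum: $1.15.

$1.15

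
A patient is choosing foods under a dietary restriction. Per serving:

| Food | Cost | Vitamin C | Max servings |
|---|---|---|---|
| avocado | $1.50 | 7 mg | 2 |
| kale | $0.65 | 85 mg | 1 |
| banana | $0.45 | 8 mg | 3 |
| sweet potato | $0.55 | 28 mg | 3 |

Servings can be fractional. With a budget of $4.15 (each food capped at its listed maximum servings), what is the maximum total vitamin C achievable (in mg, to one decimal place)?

Vitamin C per dollar: kale 130.8, sweet potato 50.91, banana 17.78, avocado 4.667.
Take 1 serving of kale: spends $0.65, +85.0 mg vitamin C (running total 85.0 mg).
Take 3 servings of sweet potato: spends $1.65, +84.0 mg vitamin C (running total 169.0 mg).
Take 3 servings of banana: spends $1.35, +24.0 mg vitamin C (running total 193.0 mg).
Take 0.3333 servings of avocado: spends $0.50, +2.3 mg vitamin C (running total 195.3 mg).
Greedy by best ratio exhausts the cost allowance optimally: 195.3 mg.

195.3 mg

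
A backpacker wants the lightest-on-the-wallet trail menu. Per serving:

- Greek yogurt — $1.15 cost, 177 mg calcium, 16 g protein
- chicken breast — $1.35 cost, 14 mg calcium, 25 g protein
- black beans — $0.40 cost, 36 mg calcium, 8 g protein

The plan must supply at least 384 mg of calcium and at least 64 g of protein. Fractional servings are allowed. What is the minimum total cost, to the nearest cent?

$3.52

At the optimum either one food covers both requirements or two foods hit both targets exactly; no other combination can be cheaper.
Greek yogurt only: max(384/177, 64/16) = 4 servings → $4.60.
chicken breast only: max(384/14, 64/25) = 27.43 servings → $37.03.
black beans only: max(384/36, 64/8) = 10.67 servings → $4.27.
Greek yogurt + chicken breast with both tight: 2.072 servings and 1.234 servings → $4.05.
Greek yogurt + black beans with both tight: 0.9143 servings and 6.171 servings → $3.52.
chicken breast + black beans: intersection lies outside the first quadrant.
Cheapest feasible corner: $3.52.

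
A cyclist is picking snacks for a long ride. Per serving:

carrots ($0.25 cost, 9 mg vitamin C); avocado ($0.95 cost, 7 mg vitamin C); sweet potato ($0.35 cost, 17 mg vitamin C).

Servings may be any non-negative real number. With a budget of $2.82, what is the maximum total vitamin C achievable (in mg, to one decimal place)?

137.0 mg

Vitamin C per dollar: sweet potato 48.57, carrots 36, avocado 7.368.
With no serving limits, spend the whole cost allowance on sweet potato: $2.82 / $0.35 × 17 mg = 137.0 mg.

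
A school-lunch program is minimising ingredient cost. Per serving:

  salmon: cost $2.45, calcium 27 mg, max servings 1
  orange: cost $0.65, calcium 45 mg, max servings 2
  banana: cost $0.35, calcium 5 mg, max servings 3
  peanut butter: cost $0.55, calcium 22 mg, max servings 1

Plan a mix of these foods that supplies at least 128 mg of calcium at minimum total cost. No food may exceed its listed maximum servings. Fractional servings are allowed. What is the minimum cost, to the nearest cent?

Cost per mg of calcium: orange $0.0144, peanut butter $0.0250, banana $0.0700, salmon $0.0907.
Take 2 servings of orange: +90.0 mg calcium for $1.30 (total $1.30, still need 38.0 mg).
Take 1 serving of peanut butter: +22.0 mg calcium for $0.55 (total $1.85, still need 16.0 mg).
Take 3 servings of banana: +15.0 mg calcium for $1.05 (total $2.90, still need 1.0 mg).
Take 0.03704 servings of salmon: +1.0 mg calcium for $0.09 (total $2.99, still need 0.0 mg).
Filling from the cheapest source first is optimal under one linear minimum: $2.99.

$2.99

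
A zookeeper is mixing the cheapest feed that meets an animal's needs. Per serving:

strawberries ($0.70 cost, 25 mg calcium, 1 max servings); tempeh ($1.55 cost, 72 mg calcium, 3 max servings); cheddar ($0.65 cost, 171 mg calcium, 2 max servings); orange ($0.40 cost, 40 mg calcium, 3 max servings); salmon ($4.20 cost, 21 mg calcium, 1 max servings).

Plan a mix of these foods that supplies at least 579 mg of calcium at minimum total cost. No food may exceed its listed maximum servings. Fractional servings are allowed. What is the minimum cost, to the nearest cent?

Cost per mg of calcium: cheddar $0.0038, orange $0.0100, tempeh $0.0215, strawberries $0.0280, salmon $0.2000.
Take 2 servings of cheddar: +342.0 mg calcium for $1.30 (total $1.30, still need 237.0 mg).
Take 3 servings of orange: +120.0 mg calcium for $1.20 (total $2.50, still need 117.0 mg).
Take 1.625 servings of tempeh: +117.0 mg calcium for $2.52 (total $5.02, still need 0.0 mg).
Filling from the cheapest source first is optimal under one linear minimum: $5.02.

$5.02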